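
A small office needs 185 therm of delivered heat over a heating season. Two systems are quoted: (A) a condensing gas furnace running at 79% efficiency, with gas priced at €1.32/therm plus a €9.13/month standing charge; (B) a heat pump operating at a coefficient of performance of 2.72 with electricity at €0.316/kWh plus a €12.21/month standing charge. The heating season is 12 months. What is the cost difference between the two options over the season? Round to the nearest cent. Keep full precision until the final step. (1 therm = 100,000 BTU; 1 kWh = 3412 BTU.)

€357.76

Heat load = 185 therm × 100,000 = 18,500,000 BTU
Gas: input = 18,500,000 / 0.790 = 23,417,722 BTU = 234.2 therm → 234.2 × €1.32 = €309.11; + 12 × €9.13 standing = €418.67
Heat pump: 18,500,000 BTU / 3412 = 5,422 kWh heat; / 2.72 = 1,993 kWh in → × €0.316 = €629.91; + 12 × €12.21 standing = €776.43
Difference = |€418.67 − €776.43| = €357.76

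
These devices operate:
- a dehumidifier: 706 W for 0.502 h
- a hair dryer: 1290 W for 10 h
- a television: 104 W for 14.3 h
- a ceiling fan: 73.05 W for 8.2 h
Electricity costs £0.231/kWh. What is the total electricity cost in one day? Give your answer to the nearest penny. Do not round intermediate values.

£3.54

dehumidifier: 706 W × 0.502 h = 354 Wh = 0.3544 kWh
hair dryer: 1290 W × 10 h = 12,900 Wh = 12.9 kWh
television: 104 W × 14.3 h = 1,487 Wh = 1.487 kWh
ceiling fan: 73.05 W × 8.2 h = 599 Wh = 0.599 kWh
Total energy = 0.3544 + 12.9 + 1.487 + 0.599 = 15.34 kWh
Cost = 15.34 kWh × £0.231 = £3.54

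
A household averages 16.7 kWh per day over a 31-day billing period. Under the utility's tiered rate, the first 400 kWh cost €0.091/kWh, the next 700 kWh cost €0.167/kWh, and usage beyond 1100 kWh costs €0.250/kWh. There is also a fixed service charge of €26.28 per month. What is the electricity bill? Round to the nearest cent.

Usage = 16.7 kWh/day × 31 days = 517.7 kWh
First 400 kWh × €0.091 = €36.40
Next 117.7 kWh × €0.167 = €19.66
Remaining tier: 0 kWh (not reached)
Energy charge = €56.06; + service €26.28 = €82.34

€82.34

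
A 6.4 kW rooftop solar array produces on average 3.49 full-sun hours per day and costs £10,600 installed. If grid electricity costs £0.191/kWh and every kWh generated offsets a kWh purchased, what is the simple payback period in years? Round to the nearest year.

Daily generation = 6.4 kW × 3.49 h = 22.34 kWh
Annual generation = 22.34 × 365 = 8152.6 kWh
Annual savings = 8152.6 × £0.191 = £1,557.15
Payback = £10,600 / £1,557.15 = 6.81 years

7 years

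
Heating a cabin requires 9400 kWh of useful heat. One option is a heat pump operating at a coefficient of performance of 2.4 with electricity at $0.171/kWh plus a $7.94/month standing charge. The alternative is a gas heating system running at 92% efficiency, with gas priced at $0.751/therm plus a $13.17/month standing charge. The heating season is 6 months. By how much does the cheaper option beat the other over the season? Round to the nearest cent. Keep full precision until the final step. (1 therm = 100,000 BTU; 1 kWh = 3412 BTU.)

Heat load = 9400 kWh × 3412 = 32,072,800 BTU
Gas: input = 32,072,800 / 0.92 = 34,861,739 BTU = 348.6 therm → 348.6 × $0.751 = $261.81; + 6 × $13.17 standing = $340.83
Heat pump: 32,072,800 BTU / 3412 = 9,400 kWh heat; / 2.4 = 3,917 kWh in → × $0.171 = $669.75; + 6 × $7.94 standing = $717.39
Difference = |$340.83 − $717.39| = $376.56

$376.56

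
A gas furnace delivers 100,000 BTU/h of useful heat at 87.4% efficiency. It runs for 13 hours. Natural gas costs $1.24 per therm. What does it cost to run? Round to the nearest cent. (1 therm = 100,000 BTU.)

$18.44

Heat delivered = 100,000 BTU/h × 13 h = 1,300,000 BTU
Gas input = 1,300,000 / 0.874 = 1,487,414 BTU
= 1,487,414 / 100,000 = 14.87 therm
Cost = 14.87 × $1.24/therm = $18.44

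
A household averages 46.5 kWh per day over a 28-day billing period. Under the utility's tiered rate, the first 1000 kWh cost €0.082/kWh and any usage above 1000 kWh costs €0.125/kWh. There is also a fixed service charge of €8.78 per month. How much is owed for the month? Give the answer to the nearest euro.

€129

Usage = 46.5 kWh/day × 28 days = 1302 kWh
First 1000 kWh × €0.082 = €82.00
Remaining 302 kWh × €0.125 = €37.75
Energy charge = €119.75; + service €8.78 = €128.53 ≈ €129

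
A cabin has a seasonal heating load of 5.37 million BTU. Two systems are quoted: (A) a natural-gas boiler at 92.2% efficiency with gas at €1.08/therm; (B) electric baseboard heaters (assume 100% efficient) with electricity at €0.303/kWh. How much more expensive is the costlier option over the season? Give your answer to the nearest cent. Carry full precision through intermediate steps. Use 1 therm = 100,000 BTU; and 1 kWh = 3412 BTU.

€413.98

Heat load = 5.37 × 10⁶ BTU = 5,370,000 BTU
Gas: input = 5,370,000 / 0.922 = 5,824,295 BTU = 58.24 therm → 58.24 × €1.08 = €62.90
Electric: 5,370,000 BTU / 3412 = 1,574 kWh → × €0.303 = €476.88
Difference = |€62.90 − €476.88| = €413.98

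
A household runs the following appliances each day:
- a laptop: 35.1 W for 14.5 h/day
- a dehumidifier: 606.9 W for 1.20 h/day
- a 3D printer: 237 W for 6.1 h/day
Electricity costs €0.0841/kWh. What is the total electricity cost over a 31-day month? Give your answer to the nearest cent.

€6.99

laptop: 35.1 W × 14.5 h × 31 d = 15,777 Wh = 15.78 kWh
dehumidifier: 606.9 W × 1.20 h × 31 d = 22,577 Wh = 22.58 kWh
3D printer: 237 W × 6.1 h × 31 d = 44,817 Wh = 44.82 kWh
Total energy = 15.78 + 22.58 + 44.82 = 83.17 kWh
Cost = 83.17 kWh × €0.0841 = €6.99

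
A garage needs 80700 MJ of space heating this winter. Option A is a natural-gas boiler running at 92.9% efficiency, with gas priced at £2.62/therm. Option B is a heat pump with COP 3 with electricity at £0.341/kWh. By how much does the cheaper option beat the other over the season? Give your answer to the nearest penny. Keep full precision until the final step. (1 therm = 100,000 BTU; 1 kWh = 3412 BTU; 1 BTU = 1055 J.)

£390.99

Heat load = 80700 MJ = 80,700,000,000 J / 1055 = 76,492,891 BTU
Gas: input = 76,492,891 / 0.929 = 82,338,957 BTU = 823.4 therm → 823.4 × £2.62 = £2,157.28
Heat pump: 76,492,891 BTU / 3412 = 22,420 kWh heat; / 3 = 7,473 kWh in → × £0.341 = £2,548.27
Difference = |£2,157.28 − £2,548.27| = £390.99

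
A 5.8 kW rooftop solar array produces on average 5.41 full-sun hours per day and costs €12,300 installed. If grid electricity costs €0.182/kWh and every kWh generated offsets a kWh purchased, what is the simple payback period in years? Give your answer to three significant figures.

Daily generation = 5.8 kW × 5.41 h = 31.38 kWh
Annual generation = 31.38 × 365 = 11453 kWh
Annual savings = 11453 × €0.182 = €2,084.44
Payback = €12,300 / €2,084.44 = 5.9 years

5.90 years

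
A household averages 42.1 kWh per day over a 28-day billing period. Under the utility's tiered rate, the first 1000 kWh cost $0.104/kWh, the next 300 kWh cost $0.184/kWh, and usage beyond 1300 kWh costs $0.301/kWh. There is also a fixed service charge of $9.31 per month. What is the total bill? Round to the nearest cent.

$146.21

Usage = 42.1 kWh/day × 28 days = 1178.8 kWh
First 1000 kWh × $0.104 = $104.00
Next 178.8 kWh × $0.184 = $32.90
Remaining tier: 0 kWh (not reached)
Energy charge = $136.90; + service $9.31 = $146.21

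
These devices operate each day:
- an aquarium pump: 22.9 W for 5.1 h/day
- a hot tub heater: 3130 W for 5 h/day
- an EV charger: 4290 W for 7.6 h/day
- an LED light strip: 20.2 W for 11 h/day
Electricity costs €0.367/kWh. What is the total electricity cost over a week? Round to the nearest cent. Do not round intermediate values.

€124.84

aquarium pump: 22.9 W × 5.1 h × 7 d = 818 Wh = 0.8175 kWh
hot tub heater: 3130 W × 5 h × 7 d = 109,550 Wh = 109.5 kWh
EV charger: 4290 W × 7.6 h × 7 d = 228,228 Wh = 228.2 kWh
LED light strip: 20.2 W × 11 h × 7 d = 1,555 Wh = 1.555 kWh
Total energy = 0.8175 + 109.5 + 228.2 + 1.555 = 340.2 kWh
Cost = 340.2 kWh × €0.367 = €124.84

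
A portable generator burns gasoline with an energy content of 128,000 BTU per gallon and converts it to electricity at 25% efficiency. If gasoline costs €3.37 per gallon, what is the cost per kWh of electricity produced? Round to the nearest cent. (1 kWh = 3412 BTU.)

Electrical output per gallon = 128,000 BTU × 0.25 / 3412 BTU/kWh = 9.379 kWh
Cost per kWh = €3.37 / 9.379 kWh = €0.359

€0.36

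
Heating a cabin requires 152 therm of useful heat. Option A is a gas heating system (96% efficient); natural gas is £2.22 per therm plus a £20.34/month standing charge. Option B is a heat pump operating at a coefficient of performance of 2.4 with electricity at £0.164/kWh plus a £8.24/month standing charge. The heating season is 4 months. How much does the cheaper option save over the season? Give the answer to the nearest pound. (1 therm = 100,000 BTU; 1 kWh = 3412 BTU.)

£95

Heat load = 152 therm × 100,000 = 15,200,000 BTU
Gas: input = 15,200,000 / 0.96 = 15,833,333 BTU = 158.3 therm → 158.3 × £2.22 = £351.50; + 4 × £20.34 standing = £432.86
Heat pump: 15,200,000 BTU / 3412 = 4,455 kWh heat; / 2.4 = 1,856 kWh in → × £0.164 = £304.42; + 4 × £8.24 standing = £337.38
Difference = |£432.86 − £337.38| = £95.48 ≈ £95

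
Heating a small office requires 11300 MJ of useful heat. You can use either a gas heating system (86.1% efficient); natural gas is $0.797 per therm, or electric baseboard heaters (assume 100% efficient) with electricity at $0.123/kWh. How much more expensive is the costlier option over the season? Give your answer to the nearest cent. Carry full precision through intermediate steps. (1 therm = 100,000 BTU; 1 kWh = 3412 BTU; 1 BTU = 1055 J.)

$286.97

Heat load = 11300 MJ = 11,300,000,000 J / 1055 = 10,710,900 BTU
Gas: input = 10,710,900 / 0.861 = 12,440,070 BTU = 124.4 therm → 124.4 × $0.797 = $99.15
Electric: 10,710,900 BTU / 3412 = 3,139 kWh → × $0.123 = $386.12
Difference = |$99.15 − $386.12| = $286.97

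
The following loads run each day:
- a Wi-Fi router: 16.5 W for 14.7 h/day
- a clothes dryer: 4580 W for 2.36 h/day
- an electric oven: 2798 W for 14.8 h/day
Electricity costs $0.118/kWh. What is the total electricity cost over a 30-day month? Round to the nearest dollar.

$186

Wi-Fi router: 16.5 W × 14.7 h × 30 d = 7,276 Wh = 7.276 kWh
clothes dryer: 4580 W × 2.36 h × 30 d = 324,264 Wh = 324.3 kWh
electric oven: 2798 W × 14.8 h × 30 d = 1,242,312 Wh = 1,242 kWh
Total energy = 7.276 + 324.3 + 1,242 = 1,574 kWh
Cost = 1,574 kWh × $0.118 = $185.71 ≈ $186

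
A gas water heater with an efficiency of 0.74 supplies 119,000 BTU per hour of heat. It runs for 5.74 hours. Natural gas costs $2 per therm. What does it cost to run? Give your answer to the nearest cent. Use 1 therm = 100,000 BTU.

Heat delivered = 119,000 BTU/h × 5.74 h = 683,060 BTU
Gas input = 683,060 / 0.74 = 923,054 BTU
= 923,054 / 100,000 = 9.231 therm
Cost = 9.231 × $2/therm = $18.46

$18.46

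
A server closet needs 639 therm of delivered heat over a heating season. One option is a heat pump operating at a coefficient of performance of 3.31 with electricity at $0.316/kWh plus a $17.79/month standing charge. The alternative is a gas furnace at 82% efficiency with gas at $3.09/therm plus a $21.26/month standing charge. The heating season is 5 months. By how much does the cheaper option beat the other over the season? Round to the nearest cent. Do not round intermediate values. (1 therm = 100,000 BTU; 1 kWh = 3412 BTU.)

Heat load = 639 therm × 100,000 = 63,900,000 BTU
Gas: input = 63,900,000 / 0.82 = 77,926,829 BTU = 779.3 therm → 779.3 × $3.09 = $2,407.94; + 5 × $21.26 standing = $2,514.24
Heat pump: 63,900,000 BTU / 3412 = 18,730 kWh heat; / 3.31 = 5,658 kWh in → × $0.316 = $1,787.93; + 5 × $17.79 standing = $1,876.88
Difference = |$2,514.24 − $1,876.88| = $637.36

$637.36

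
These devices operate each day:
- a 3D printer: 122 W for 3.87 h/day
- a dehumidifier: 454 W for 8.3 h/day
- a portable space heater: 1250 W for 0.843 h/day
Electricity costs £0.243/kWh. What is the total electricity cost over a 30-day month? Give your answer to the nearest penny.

3D printer: 122 W × 3.87 h × 30 d = 14,164 Wh = 14.16 kWh
dehumidifier: 454 W × 8.3 h × 30 d = 113,046 Wh = 113 kWh
portable space heater: 1250 W × 0.843 h × 30 d = 31,612 Wh = 31.61 kWh
Total energy = 14.16 + 113 + 31.61 = 158.8 kWh
Cost = 158.8 kWh × £0.243 = £38.59

£38.59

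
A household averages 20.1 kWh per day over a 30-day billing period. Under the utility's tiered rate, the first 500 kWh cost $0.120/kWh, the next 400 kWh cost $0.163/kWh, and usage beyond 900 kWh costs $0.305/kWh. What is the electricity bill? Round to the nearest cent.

$76.79

Usage = 20.1 kWh/day × 30 days = 603 kWh
First 500 kWh × $0.120 = $60.00
Next 103 kWh × $0.163 = $16.79
Remaining tier: 0 kWh (not reached)
Total = $76.79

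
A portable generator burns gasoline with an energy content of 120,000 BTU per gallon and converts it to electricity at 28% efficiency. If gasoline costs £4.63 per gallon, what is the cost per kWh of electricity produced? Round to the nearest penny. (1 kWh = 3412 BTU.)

£0.47

Electrical output per gallon = 120,000 BTU × 0.28 / 3412 BTU/kWh = 9.848 kWh
Cost per kWh = £4.63 / 9.848 kWh = £0.470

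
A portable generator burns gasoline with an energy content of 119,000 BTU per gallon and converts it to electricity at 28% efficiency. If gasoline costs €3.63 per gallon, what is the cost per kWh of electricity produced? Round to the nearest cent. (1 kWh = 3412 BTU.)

€0.37

Electrical output per gallon = 119,000 BTU × 0.28 / 3412 BTU/kWh = 9.766 kWh
Cost per kWh = €3.63 / 9.766 kWh = €0.372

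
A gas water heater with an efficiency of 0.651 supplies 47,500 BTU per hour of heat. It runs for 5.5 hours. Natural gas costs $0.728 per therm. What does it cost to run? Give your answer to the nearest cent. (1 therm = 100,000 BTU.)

Heat delivered = 47,500 BTU/h × 5.5 h = 261,250 BTU
Gas input = 261,250 / 0.651 = 401,306 BTU
= 401,306 / 100,000 = 4.013 therm
Cost = 4.013 × $0.728/therm = $2.92

$2.92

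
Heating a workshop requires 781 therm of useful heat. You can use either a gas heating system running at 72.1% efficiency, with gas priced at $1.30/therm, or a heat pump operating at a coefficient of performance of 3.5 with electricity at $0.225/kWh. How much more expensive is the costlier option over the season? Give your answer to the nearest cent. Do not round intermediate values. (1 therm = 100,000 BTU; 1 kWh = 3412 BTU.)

$63.30

Heat load = 781 therm × 100,000 = 78,100,000 BTU
Gas: input = 78,100,000 / 0.721 = 108,321,775 BTU = 1,083 therm → 1,083 × $1.30 = $1,408.18
Heat pump: 78,100,000 BTU / 3412 = 22,890 kWh heat; / 3.5 = 6,540 kWh in → × $0.225 = $1,471.49
Difference = |$1,408.18 − $1,471.49| = $63.30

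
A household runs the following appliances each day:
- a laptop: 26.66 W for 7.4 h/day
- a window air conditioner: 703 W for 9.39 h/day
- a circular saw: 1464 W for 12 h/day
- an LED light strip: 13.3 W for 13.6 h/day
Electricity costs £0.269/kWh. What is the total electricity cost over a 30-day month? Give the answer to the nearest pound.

laptop: 26.66 W × 7.4 h × 30 d = 5,919 Wh = 5.919 kWh
window air conditioner: 703 W × 9.39 h × 30 d = 198,035 Wh = 198 kWh
circular saw: 1464 W × 12 h × 30 d = 527,040 Wh = 527 kWh
LED light strip: 13.3 W × 13.6 h × 30 d = 5,426 Wh = 5.426 kWh
Total energy = 5.919 + 198 + 527 + 5.426 = 736.4 kWh
Cost = 736.4 kWh × £0.269 = £198.10 ≈ £198

£198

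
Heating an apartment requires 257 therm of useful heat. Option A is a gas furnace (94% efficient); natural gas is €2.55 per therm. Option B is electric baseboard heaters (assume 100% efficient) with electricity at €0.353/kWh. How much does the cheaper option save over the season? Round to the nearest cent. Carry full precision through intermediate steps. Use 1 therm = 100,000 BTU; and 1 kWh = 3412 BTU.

Heat load = 257 therm × 100,000 = 25,700,000 BTU
Gas: input = 25,700,000 / 0.94 = 27,340,426 BTU = 273.4 therm → 273.4 × €2.55 = €697.18
Electric: 25,700,000 BTU / 3412 = 7,532 kWh → × €0.353 = €2,658.88
Difference = |€697.18 − €2,658.88| = €1,961.70

€1961.70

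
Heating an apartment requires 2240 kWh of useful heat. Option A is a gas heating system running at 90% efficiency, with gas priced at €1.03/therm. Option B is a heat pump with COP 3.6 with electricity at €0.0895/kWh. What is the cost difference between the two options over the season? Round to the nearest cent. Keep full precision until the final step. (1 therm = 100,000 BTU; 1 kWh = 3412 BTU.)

Heat load = 2240 kWh × 3412 = 7,642,880 BTU
Gas: input = 7,642,880 / 0.90 = 8,492,089 BTU = 84.92 therm → 84.92 × €1.03 = €87.47
Heat pump: 7,642,880 BTU / 3412 = 2,240 kWh heat; / 3.6 = 622.2 kWh in → × €0.0895 = €55.69
Difference = |€87.47 − €55.69| = €31.78

€31.78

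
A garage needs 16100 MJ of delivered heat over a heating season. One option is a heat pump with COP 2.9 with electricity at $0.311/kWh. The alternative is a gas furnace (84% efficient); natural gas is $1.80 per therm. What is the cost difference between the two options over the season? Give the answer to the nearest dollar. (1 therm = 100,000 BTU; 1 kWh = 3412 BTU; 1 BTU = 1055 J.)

Heat load = 16100 MJ = 16,100,000,000 J / 1055 = 15,260,664 BTU
Gas: input = 15,260,664 / 0.84 = 18,167,457 BTU = 181.7 therm → 181.7 × $1.80 = $327.01
Heat pump: 15,260,664 BTU / 3412 = 4,473 kWh heat; / 2.9 = 1,542 kWh in → × $0.311 = $479.65
Difference = |$327.01 − $479.65| = $152.64 ≈ $153

$153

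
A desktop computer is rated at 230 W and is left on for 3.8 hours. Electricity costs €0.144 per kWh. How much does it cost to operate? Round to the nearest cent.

€0.13

Energy = 230 W × 3.8 h = 874 Wh = 0.874 kWh
Cost = 0.874 kWh × €0.144/kWh = €0.13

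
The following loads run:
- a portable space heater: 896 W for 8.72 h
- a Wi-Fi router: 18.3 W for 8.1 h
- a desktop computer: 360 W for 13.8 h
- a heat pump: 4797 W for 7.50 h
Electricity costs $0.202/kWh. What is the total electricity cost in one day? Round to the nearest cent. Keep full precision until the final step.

$9.88

portable space heater: 896 W × 8.72 h = 7,813 Wh = 7.813 kWh
Wi-Fi router: 18.3 W × 8.1 h = 148 Wh = 0.1482 kWh
desktop computer: 360 W × 13.8 h = 4,968 Wh = 4.968 kWh
heat pump: 4797 W × 7.50 h = 35,978 Wh = 35.98 kWh
Total energy = 7.813 + 0.1482 + 4.968 + 35.98 = 48.91 kWh
Cost = 48.91 kWh × $0.202 = $9.88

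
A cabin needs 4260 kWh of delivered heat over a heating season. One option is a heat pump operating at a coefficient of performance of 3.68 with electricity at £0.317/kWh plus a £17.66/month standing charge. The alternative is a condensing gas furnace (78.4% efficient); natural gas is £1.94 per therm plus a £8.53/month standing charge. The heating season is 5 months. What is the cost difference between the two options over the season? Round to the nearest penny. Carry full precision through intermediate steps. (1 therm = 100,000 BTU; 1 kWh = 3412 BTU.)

Heat load = 4260 kWh × 3412 = 14,535,120 BTU
Gas: input = 14,535,120 / 0.784 = 18,539,694 BTU = 185.4 therm → 185.4 × £1.94 = £359.67; + 5 × £8.53 standing = £402.32
Heat pump: 14,535,120 BTU / 3412 = 4,260 kWh heat; / 3.68 = 1,158 kWh in → × £0.317 = £366.96; + 5 × £17.66 standing = £455.26
Difference = |£402.32 − £455.26| = £52.94

£52.94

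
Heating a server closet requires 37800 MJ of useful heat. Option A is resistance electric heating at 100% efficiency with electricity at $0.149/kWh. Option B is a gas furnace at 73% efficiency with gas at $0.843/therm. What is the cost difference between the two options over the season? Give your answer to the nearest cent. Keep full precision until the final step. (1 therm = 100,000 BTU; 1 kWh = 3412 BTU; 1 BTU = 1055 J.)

$1150.89

Heat load = 37800 MJ = 37,800,000,000 J / 1055 = 35,829,384 BTU
Gas: input = 35,829,384 / 0.73 = 49,081,348 BTU = 490.8 therm → 490.8 × $0.843 = $413.76
Electric: 35,829,384 BTU / 3412 = 10,500 kWh → × $0.149 = $1,564.65
Difference = |$413.76 − $1,564.65| = $1,150.89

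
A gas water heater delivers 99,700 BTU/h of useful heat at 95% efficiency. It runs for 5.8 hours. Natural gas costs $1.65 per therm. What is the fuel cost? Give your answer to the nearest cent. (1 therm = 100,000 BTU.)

$10.04

Heat delivered = 99,700 BTU/h × 5.8 h = 578,260 BTU
Gas input = 578,260 / 0.95 = 608,695 BTU
= 608,695 / 100,000 = 6.087 therm
Cost = 6.087 × $1.65/therm = $10.04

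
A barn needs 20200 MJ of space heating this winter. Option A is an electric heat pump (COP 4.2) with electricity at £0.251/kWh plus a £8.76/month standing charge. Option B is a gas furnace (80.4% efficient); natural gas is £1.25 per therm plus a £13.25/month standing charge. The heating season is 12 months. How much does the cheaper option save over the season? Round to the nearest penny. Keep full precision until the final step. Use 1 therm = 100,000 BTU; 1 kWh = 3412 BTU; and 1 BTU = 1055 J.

Heat load = 20200 MJ = 20,200,000,000 J / 1055 = 19,146,919 BTU
Gas: input = 19,146,919 / 0.804 = 23,814,576 BTU = 238.1 therm → 238.1 × £1.25 = £297.68; + 12 × £13.25 standing = £456.68
Heat pump: 19,146,919 BTU / 3412 = 5,612 kWh heat; / 4.2 = 1,336 kWh in → × £0.251 = £335.36; + 12 × £8.76 standing = £440.48
Difference = |£456.68 − £440.48| = £16.20

£16.20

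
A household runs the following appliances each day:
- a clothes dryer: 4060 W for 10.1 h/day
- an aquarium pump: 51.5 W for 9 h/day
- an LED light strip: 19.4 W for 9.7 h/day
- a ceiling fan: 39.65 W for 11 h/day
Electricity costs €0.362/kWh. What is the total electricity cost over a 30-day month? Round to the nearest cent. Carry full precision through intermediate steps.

€457.14

clothes dryer: 4060 W × 10.1 h × 30 d = 1,230,180 Wh = 1,230 kWh
aquarium pump: 51.5 W × 9 h × 30 d = 13,905 Wh = 13.9 kWh
LED light strip: 19.4 W × 9.7 h × 30 d = 5,645 Wh = 5.645 kWh
ceiling fan: 39.65 W × 11 h × 30 d = 13,084 Wh = 13.08 kWh
Total energy = 1,230 + 13.9 + 5.645 + 13.08 = 1,263 kWh
Cost = 1,263 kWh × €0.362 = €457.14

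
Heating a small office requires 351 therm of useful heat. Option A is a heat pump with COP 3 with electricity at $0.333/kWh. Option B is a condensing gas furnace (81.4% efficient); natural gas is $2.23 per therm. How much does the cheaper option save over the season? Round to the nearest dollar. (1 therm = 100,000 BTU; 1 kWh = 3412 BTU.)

$180

Heat load = 351 therm × 100,000 = 35,100,000 BTU
Gas: input = 35,100,000 / 0.814 = 43,120,393 BTU = 431.2 therm → 431.2 × $2.23 = $961.58
Heat pump: 35,100,000 BTU / 3412 = 10,290 kWh heat; / 3 = 3,429 kWh in → × $0.333 = $1,141.88
Difference = |$961.58 − $1,141.88| = $180.30 ≈ $180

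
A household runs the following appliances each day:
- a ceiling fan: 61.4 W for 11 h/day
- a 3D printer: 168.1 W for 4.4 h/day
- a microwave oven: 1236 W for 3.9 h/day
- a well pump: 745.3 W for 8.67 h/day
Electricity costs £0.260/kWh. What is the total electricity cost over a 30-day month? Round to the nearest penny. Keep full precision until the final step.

£99.04

ceiling fan: 61.4 W × 11 h × 30 d = 20,262 Wh = 20.26 kWh
3D printer: 168.1 W × 4.4 h × 30 d = 22,189 Wh = 22.19 kWh
microwave oven: 1236 W × 3.9 h × 30 d = 144,612 Wh = 144.6 kWh
well pump: 745.3 W × 8.67 h × 30 d = 193,853 Wh = 193.9 kWh
Total energy = 20.26 + 22.19 + 144.6 + 193.9 = 380.9 kWh
Cost = 380.9 kWh × £0.260 = £99.04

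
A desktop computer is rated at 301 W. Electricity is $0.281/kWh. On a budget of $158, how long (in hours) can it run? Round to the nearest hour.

Energy budget = $158 / $0.281 per kWh = 562.3 kWh = 562,278 Wh
Runtime = 562,278 Wh / 301 W = 1,868 h

1868 h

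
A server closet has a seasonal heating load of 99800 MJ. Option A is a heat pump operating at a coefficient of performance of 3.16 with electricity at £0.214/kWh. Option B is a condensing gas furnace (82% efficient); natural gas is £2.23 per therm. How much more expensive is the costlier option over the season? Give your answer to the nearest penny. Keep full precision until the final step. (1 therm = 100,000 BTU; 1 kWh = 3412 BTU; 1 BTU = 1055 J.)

Heat load = 99800 MJ = 99,800,000,000 J / 1055 = 94,597,156 BTU
Gas: input = 94,597,156 / 0.82 = 115,362,386 BTU = 1,154 therm → 1,154 × £2.23 = £2,572.58
Heat pump: 94,597,156 BTU / 3412 = 27,720 kWh heat; / 3.16 = 8,774 kWh in → × £0.214 = £1,877.57
Difference = |£2,572.58 − £1,877.57| = £695.01

£695.01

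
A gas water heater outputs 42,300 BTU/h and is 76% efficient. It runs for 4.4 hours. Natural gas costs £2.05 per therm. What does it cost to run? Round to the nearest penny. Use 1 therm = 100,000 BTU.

Heat delivered = 42,300 BTU/h × 4.4 h = 186,120 BTU
Gas input = 186,120 / 0.76 = 244,895 BTU
= 244,895 / 100,000 = 2.449 therm
Cost = 2.449 × £2.05/therm = £5.02

£5.02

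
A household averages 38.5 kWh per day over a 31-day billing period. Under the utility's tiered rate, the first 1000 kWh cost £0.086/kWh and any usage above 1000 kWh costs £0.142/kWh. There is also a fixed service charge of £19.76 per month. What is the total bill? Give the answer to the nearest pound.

Usage = 38.5 kWh/day × 31 days = 1193.5 kWh
First 1000 kWh × £0.086 = £86.00
Remaining 193.5 kWh × £0.142 = £27.48
Energy charge = £113.48; + service £19.76 = £133.24 ≈ £133

£133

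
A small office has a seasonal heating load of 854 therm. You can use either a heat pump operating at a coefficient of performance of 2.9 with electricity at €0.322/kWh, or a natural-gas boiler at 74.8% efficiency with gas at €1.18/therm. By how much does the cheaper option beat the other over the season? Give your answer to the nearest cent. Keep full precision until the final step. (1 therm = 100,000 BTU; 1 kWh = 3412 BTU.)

Heat load = 854 therm × 100,000 = 85,400,000 BTU
Gas: input = 85,400,000 / 0.748 = 114,171,123 BTU = 1,142 therm → 1,142 × €1.18 = €1,347.22
Heat pump: 85,400,000 BTU / 3412 = 25,030 kWh heat; / 2.9 = 8,631 kWh in → × €0.322 = €2,779.12
Difference = |€1,347.22 − €2,779.12| = €1,431.90

€1431.90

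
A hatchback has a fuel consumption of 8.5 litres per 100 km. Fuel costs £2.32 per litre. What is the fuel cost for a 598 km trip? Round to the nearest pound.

Fuel = 8.5 L/100 km × 598 km / 100 = 50.83 L
Cost = 50.83 L × £2.32/L = £117.93 ≈ £118

£118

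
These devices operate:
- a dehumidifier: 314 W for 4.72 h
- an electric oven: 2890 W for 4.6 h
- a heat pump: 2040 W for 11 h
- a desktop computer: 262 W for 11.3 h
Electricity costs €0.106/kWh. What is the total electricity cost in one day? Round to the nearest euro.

dehumidifier: 314 W × 4.72 h = 1,482 Wh = 1.482 kWh
electric oven: 2890 W × 4.6 h = 13,294 Wh = 13.29 kWh
heat pump: 2040 W × 11 h = 22,440 Wh = 22.44 kWh
desktop computer: 262 W × 11.3 h = 2,961 Wh = 2.961 kWh
Total energy = 1.482 + 13.29 + 22.44 + 2.961 = 40.18 kWh
Cost = 40.18 kWh × €0.106 = €4.26 ≈ €4

€4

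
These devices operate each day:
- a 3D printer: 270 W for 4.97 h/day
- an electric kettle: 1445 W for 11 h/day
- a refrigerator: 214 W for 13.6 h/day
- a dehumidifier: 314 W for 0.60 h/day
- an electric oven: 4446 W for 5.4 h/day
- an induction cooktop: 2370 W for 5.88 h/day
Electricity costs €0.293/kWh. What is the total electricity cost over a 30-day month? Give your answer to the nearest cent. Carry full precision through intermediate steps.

3D printer: 270 W × 4.97 h × 30 d = 40,257 Wh = 40.26 kWh
electric kettle: 1445 W × 11 h × 30 d = 476,850 Wh = 476.9 kWh
refrigerator: 214 W × 13.6 h × 30 d = 87,312 Wh = 87.31 kWh
dehumidifier: 314 W × 0.60 h × 30 d = 5,652 Wh = 5.652 kWh
electric oven: 4446 W × 5.4 h × 30 d = 720,252 Wh = 720.3 kWh
induction cooktop: 2370 W × 5.88 h × 30 d = 418,068 Wh = 418.1 kWh
Total energy = 40.26 + 476.9 + 87.31 + 5.652 + 720.3 + 418.1 = 1,748 kWh
Cost = 1,748 kWh × €0.293 = €512.28

€512.28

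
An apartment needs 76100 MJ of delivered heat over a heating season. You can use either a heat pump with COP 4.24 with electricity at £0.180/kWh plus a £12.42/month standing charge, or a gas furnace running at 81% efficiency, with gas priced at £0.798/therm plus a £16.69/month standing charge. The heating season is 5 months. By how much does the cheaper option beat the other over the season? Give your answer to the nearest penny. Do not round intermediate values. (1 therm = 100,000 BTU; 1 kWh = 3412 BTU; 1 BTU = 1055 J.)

£165.50

Heat load = 76100 MJ = 76,100,000,000 J / 1055 = 72,132,701 BTU
Gas: input = 72,132,701 / 0.81 = 89,052,718 BTU = 890.5 therm → 890.5 × £0.798 = £710.64; + 5 × £16.69 standing = £794.09
Heat pump: 72,132,701 BTU / 3412 = 21,140 kWh heat; / 4.24 = 4,986 kWh in → × £0.180 = £897.49; + 5 × £12.42 standing = £959.59
Difference = |£794.09 − £959.59| = £165.50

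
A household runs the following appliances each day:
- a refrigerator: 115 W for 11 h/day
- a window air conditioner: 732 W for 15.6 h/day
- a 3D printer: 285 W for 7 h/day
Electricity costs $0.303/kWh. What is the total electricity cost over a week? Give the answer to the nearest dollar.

refrigerator: 115 W × 11 h × 7 d = 8,855 Wh = 8.855 kWh
window air conditioner: 732 W × 15.6 h × 7 d = 79,934 Wh = 79.93 kWh
3D printer: 285 W × 7 h × 7 d = 13,965 Wh = 13.96 kWh
Total energy = 8.855 + 79.93 + 13.96 = 102.8 kWh
Cost = 102.8 kWh × $0.303 = $31.13 ≈ $31

$31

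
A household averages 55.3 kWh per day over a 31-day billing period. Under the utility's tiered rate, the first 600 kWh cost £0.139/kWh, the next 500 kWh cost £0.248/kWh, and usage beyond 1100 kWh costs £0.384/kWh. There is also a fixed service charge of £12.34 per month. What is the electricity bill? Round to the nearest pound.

Usage = 55.3 kWh/day × 31 days = 1714.3 kWh
First 600 kWh × £0.139 = £83.40
Next 500 kWh × £0.248 = £124.00
Remaining 614.3 kWh × £0.384 = £235.89
Energy charge = £443.29; + service £12.34 = £455.63 ≈ £456

£456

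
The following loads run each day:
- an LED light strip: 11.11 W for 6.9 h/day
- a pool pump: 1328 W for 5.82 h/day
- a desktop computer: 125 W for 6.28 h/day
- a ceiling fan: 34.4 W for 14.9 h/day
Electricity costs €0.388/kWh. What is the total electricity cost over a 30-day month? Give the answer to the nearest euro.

LED light strip: 11.11 W × 6.9 h × 30 d = 2,300 Wh = 2.3 kWh
pool pump: 1328 W × 5.82 h × 30 d = 231,869 Wh = 231.9 kWh
desktop computer: 125 W × 6.28 h × 30 d = 23,550 Wh = 23.55 kWh
ceiling fan: 34.4 W × 14.9 h × 30 d = 15,377 Wh = 15.38 kWh
Total energy = 2.3 + 231.9 + 23.55 + 15.38 = 273.1 kWh
Cost = 273.1 kWh × €0.388 = €105.96 ≈ €106

€106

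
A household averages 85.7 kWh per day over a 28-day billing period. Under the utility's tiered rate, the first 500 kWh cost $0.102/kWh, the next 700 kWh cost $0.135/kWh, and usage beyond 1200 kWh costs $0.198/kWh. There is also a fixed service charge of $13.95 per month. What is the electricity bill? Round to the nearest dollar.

$397

Usage = 85.7 kWh/day × 28 days = 2399.6 kWh
First 500 kWh × $0.102 = $51.00
Next 700 kWh × $0.135 = $94.50
Remaining 1199.6 kWh × $0.198 = $237.52
Energy charge = $383.02; + service $13.95 = $396.97 ≈ $397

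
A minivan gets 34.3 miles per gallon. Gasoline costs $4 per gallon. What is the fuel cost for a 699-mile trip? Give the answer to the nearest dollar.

$82

Fuel = 699 mi / 34.3 mpg = 20.38 gal
Cost = 20.38 gal × $4/gal = $81.52 ≈ $82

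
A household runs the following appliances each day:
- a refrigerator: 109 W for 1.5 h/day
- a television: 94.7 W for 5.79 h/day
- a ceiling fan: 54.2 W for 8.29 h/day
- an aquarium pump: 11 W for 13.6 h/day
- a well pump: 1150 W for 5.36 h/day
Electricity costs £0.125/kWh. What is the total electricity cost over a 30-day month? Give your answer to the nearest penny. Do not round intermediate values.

refrigerator: 109 W × 1.5 h × 30 d = 4,905 Wh = 4.905 kWh
television: 94.7 W × 5.79 h × 30 d = 16,449 Wh = 16.45 kWh
ceiling fan: 54.2 W × 8.29 h × 30 d = 13,480 Wh = 13.48 kWh
aquarium pump: 11 W × 13.6 h × 30 d = 4,488 Wh = 4.488 kWh
well pump: 1150 W × 5.36 h × 30 d = 184,920 Wh = 184.9 kWh
Total energy = 4.905 + 16.45 + 13.48 + 4.488 + 184.9 = 224.2 kWh
Cost = 224.2 kWh × £0.125 = £28.03

£28.03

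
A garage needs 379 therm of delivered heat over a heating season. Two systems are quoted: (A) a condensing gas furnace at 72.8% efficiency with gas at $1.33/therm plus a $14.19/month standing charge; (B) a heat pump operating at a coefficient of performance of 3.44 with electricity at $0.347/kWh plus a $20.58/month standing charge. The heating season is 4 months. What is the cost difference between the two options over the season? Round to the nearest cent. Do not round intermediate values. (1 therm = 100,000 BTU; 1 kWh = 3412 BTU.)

$453.63

Heat load = 379 therm × 100,000 = 37,900,000 BTU
Gas: input = 37,900,000 / 0.728 = 52,060,440 BTU = 520.6 therm → 520.6 × $1.33 = $692.40; + 4 × $14.19 standing = $749.16
Heat pump: 37,900,000 BTU / 3412 = 11,110 kWh heat; / 3.44 = 3,229 kWh in → × $0.347 = $1,120.47; + 4 × $20.58 standing = $1,202.79
Difference = |$749.16 − $1,202.79| = $453.63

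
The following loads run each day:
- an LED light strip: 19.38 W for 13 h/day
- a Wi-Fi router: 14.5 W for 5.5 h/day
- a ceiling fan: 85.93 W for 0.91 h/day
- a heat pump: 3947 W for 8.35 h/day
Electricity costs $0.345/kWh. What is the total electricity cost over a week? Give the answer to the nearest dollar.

$81

LED light strip: 19.38 W × 13 h × 7 d = 1,764 Wh = 1.764 kWh
Wi-Fi router: 14.5 W × 5.5 h × 7 d = 558 Wh = 0.5583 kWh
ceiling fan: 85.93 W × 0.91 h × 7 d = 547 Wh = 0.5474 kWh
heat pump: 3947 W × 8.35 h × 7 d = 230,702 Wh = 230.7 kWh
Total energy = 1.764 + 0.5583 + 0.5474 + 230.7 = 233.6 kWh
Cost = 233.6 kWh × $0.345 = $80.58 ≈ $81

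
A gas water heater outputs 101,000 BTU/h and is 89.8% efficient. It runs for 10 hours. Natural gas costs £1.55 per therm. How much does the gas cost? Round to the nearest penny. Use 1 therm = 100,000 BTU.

Heat delivered = 101,000 BTU/h × 10 h = 1,010,000 BTU
Gas input = 1,010,000 / 0.898 = 1,124,722 BTU
= 1,124,722 / 100,000 = 11.25 therm
Cost = 11.25 × £1.55/therm = £17.43

£17.43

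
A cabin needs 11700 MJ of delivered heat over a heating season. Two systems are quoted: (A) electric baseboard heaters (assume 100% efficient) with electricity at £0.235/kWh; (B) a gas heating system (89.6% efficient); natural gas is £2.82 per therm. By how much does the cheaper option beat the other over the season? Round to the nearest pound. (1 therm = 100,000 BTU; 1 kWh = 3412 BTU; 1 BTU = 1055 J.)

£415

Heat load = 11700 MJ = 11,700,000,000 J / 1055 = 11,090,047 BTU
Gas: input = 11,090,047 / 0.896 = 12,377,285 BTU = 123.8 therm → 123.8 × £2.82 = £349.04
Electric: 11,090,047 BTU / 3412 = 3,250 kWh → × £0.235 = £763.82
Difference = |£349.04 − £763.82| = £414.78 ≈ £415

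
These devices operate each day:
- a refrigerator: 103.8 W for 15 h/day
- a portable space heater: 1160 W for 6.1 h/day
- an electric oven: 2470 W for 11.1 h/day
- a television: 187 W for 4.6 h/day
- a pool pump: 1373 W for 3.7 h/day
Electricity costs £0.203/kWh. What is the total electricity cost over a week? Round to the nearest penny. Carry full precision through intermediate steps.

£59.67

refrigerator: 103.8 W × 15 h × 7 d = 10,899 Wh = 10.9 kWh
portable space heater: 1160 W × 6.1 h × 7 d = 49,532 Wh = 49.53 kWh
electric oven: 2470 W × 11.1 h × 7 d = 191,919 Wh = 191.9 kWh
television: 187 W × 4.6 h × 7 d = 6,021 Wh = 6.021 kWh
pool pump: 1373 W × 3.7 h × 7 d = 35,561 Wh = 35.56 kWh
Total energy = 10.9 + 49.53 + 191.9 + 6.021 + 35.56 = 293.9 kWh
Cost = 293.9 kWh × £0.203 = £59.67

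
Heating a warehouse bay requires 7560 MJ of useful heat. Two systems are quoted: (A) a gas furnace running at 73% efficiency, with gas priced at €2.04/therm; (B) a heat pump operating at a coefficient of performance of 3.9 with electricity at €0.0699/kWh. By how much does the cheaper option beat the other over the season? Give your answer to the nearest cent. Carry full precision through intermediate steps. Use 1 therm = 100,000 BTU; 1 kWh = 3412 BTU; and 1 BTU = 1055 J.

Heat load = 7560 MJ = 7,560,000,000 J / 1055 = 7,165,877 BTU
Gas: input = 7,165,877 / 0.730 = 9,816,270 BTU = 98.16 therm → 98.16 × €2.04 = €200.25
Heat pump: 7,165,877 BTU / 3412 = 2,100 kWh heat; / 3.9 = 538.5 kWh in → × €0.0699 = €37.64
Difference = |€200.25 − €37.64| = €162.61

€162.61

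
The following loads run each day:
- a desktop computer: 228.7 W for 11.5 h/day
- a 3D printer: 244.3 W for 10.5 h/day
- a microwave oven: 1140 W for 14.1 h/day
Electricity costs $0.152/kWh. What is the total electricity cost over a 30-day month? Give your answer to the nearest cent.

$96.99

desktop computer: 228.7 W × 11.5 h × 30 d = 78,901 Wh = 78.9 kWh
3D printer: 244.3 W × 10.5 h × 30 d = 76,954 Wh = 76.95 kWh
microwave oven: 1140 W × 14.1 h × 30 d = 482,220 Wh = 482.2 kWh
Total energy = 78.9 + 76.95 + 482.2 = 638.1 kWh
Cost = 638.1 kWh × $0.152 = $96.99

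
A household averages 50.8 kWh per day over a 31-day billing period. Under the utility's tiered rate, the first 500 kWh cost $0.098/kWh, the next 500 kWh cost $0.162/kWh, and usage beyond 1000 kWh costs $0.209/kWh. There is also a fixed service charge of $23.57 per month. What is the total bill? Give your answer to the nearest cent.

$273.70

Usage = 50.8 kWh/day × 31 days = 1574.8 kWh
First 500 kWh × $0.098 = $49.00
Next 500 kWh × $0.162 = $81.00
Remaining 574.8 kWh × $0.209 = $120.13
Energy charge = $250.13; + service $23.57 = $273.70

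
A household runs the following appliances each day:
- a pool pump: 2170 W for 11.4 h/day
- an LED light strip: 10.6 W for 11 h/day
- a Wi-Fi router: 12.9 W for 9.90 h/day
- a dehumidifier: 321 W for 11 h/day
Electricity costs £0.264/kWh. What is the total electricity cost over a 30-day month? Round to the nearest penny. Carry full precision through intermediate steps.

£225.83

pool pump: 2170 W × 11.4 h × 30 d = 742,140 Wh = 742.1 kWh
LED light strip: 10.6 W × 11 h × 30 d = 3,498 Wh = 3.498 kWh
Wi-Fi router: 12.9 W × 9.90 h × 30 d = 3,831 Wh = 3.831 kWh
dehumidifier: 321 W × 11 h × 30 d = 105,930 Wh = 105.9 kWh
Total energy = 742.1 + 3.498 + 3.831 + 105.9 = 855.4 kWh
Cost = 855.4 kWh × £0.264 = £225.83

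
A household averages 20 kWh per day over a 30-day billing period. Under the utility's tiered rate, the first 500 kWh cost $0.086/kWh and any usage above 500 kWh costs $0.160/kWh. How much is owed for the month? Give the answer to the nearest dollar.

$59

Usage = 20 kWh/day × 30 days = 600 kWh
First 500 kWh × $0.086 = $43.00
Remaining 100 kWh × $0.160 = $16.00
Total = $59.00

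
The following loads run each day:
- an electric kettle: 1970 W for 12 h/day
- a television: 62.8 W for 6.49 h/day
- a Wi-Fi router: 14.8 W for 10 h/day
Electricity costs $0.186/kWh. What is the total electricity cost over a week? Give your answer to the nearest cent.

$31.50

electric kettle: 1970 W × 12 h × 7 d = 165,480 Wh = 165.5 kWh
television: 62.8 W × 6.49 h × 7 d = 2,853 Wh = 2.853 kWh
Wi-Fi router: 14.8 W × 10 h × 7 d = 1,036 Wh = 1.036 kWh
Total energy = 165.5 + 2.853 + 1.036 = 169.4 kWh
Cost = 169.4 kWh × $0.186 = $31.50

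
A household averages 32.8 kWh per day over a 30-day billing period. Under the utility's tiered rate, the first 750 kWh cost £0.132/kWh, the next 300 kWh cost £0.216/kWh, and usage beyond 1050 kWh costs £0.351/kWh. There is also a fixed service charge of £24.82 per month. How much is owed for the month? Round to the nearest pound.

£174

Usage = 32.8 kWh/day × 30 days = 984 kWh
First 750 kWh × £0.132 = £99.00
Next 234 kWh × £0.216 = £50.54
Remaining tier: 0 kWh (not reached)
Energy charge = £149.54; + service £24.82 = £174.36 ≈ £174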